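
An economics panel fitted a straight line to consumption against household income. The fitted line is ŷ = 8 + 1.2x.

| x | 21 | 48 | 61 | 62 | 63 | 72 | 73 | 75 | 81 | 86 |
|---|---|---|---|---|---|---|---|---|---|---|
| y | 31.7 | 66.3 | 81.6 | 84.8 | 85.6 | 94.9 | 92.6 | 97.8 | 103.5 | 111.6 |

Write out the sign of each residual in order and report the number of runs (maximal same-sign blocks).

x=21: ŷ = 8 + 1.2·21 = 33.2; r = 31.7 − 33.2 = -1.5
x=48: ŷ = 8 + 1.2·48 = 65.6; r = 66.3 − 65.6 = 0.7
x=61: ŷ = 8 + 1.2·61 = 81.2; r = 81.6 − 81.2 = 0.4
x=62: ŷ = 8 + 1.2·62 = 82.4; r = 84.8 − 82.4 = 2.4
x=63: ŷ = 8 + 1.2·63 = 83.6; r = 85.6 − 83.6 = 2
x=72: ŷ = 8 + 1.2·72 = 94.4; r = 94.9 − 94.4 = 0.5
x=73: ŷ = 8 + 1.2·73 = 95.6; r = 92.6 − 95.6 = -3
x=75: ŷ = 8 + 1.2·75 = 98; r = 97.8 − 98 = -0.2
x=81: ŷ = 8 + 1.2·81 = 105.2; r = 103.5 − 105.2 = -1.7
x=86: ŷ = 8 + 1.2·86 = 111.2; r = 111.6 − 111.2 = 0.4
Signs: − + + + + + − − − +
Runs: −×1, +×5, −×3, +×1 → 4

4 runs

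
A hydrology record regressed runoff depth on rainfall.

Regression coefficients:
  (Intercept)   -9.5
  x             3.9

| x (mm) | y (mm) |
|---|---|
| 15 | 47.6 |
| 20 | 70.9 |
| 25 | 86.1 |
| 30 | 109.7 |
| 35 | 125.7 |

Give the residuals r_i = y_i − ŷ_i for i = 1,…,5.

x=15: ŷ = -9.5 + 3.9·15 = 49; r = 47.6 − 49 = -1.4
x=20: ŷ = -9.5 + 3.9·20 = 68.5; r = 70.9 − 68.5 = 2.4
x=25: ŷ = -9.5 + 3.9·25 = 88; r = 86.1 − 88 = -1.9
x=30: ŷ = -9.5 + 3.9·30 = 107.5; r = 109.7 − 107.5 = 2.2
x=35: ŷ = -9.5 + 3.9·35 = 127; r = 125.7 − 127 = -1.3

-1.4, 2.4, -1.9, 2.2, -1.3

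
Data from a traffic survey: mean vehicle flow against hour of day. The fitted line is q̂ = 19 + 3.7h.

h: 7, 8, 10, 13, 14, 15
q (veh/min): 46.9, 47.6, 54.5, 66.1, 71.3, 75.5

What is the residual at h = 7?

q̂ = 19 + 3.7·7 = 44.9
r = 46.9 − 44.9 = 2

r = 2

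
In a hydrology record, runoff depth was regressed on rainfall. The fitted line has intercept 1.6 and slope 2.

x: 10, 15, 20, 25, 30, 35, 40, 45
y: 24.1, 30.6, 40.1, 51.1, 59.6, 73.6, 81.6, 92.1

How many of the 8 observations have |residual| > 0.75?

x=10: ŷ = 1.6 + 2·10 = 21.6; r = 24.1 − 21.6 = 2.5
x=15: ŷ = 1.6 + 2·15 = 31.6; r = 30.6 − 31.6 = -1
x=20: ŷ = 1.6 + 2·20 = 41.6; r = 40.1 − 41.6 = -1.5
x=25: ŷ = 1.6 + 2·25 = 51.6; r = 51.1 − 51.6 = -0.5
x=30: ŷ = 1.6 + 2·30 = 61.6; r = 59.6 − 61.6 = -2
x=35: ŷ = 1.6 + 2·35 = 71.6; r = 73.6 − 71.6 = 2
x=40: ŷ = 1.6 + 2·40 = 81.6; r = 81.6 − 81.6 = 0
x=45: ŷ = 1.6 + 2·45 = 91.6; r = 92.1 − 91.6 = 0.5
|r| > 0.75: x=10 (|r|=2.5), x=15 (|r|=1), x=20 (|r|=1.5), x=30 (|r|=2), x=35 (|r|=2) → 5

5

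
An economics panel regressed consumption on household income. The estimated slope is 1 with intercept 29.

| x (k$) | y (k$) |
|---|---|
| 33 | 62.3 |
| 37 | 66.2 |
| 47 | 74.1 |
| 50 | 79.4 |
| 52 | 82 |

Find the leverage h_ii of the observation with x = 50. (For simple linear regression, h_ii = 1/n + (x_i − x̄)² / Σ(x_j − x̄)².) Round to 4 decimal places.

x̄ = (33 + 37 + 47 + 50 + 52)/5 = 43.8
Σ(x − x̄)² = 116.64 + 46.24 + 10.24 + 38.44 + 67.24 = 278.8
h = 1/5 + (6.2)²/278.8 = 0.2 + 0.137877 = 0.3379

h = 0.3379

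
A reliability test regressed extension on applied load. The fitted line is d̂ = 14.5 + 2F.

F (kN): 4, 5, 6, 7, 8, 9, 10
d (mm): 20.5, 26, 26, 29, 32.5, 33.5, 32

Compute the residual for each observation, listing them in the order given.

F=4: d̂ = 14.5 + 2·4 = 22.5; r = 20.5 − 22.5 = -2
F=5: d̂ = 14.5 + 2·5 = 24.5; r = 26 − 24.5 = 1.5
F=6: d̂ = 14.5 + 2·6 = 26.5; r = 26 − 26.5 = -0.5
F=7: d̂ = 14.5 + 2·7 = 28.5; r = 29 − 28.5 = 0.5
F=8: d̂ = 14.5 + 2·8 = 30.5; r = 32.5 − 30.5 = 2
F=9: d̂ = 14.5 + 2·9 = 32.5; r = 33.5 − 32.5 = 1
F=10: d̂ = 14.5 + 2·10 = 34.5; r = 32 − 34.5 = -2.5

-2, 1.5, -0.5, 0.5, 2, 1, -2.5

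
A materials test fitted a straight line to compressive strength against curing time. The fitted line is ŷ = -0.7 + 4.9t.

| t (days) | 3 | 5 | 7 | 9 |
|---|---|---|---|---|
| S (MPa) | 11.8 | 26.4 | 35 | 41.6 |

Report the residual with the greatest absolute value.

r = 2.6

t=3: ŷ = -0.7 + 4.9·3 = 14; r = 11.8 − 14 = -2.2
t=5: ŷ = -0.7 + 4.9·5 = 23.8; r = 26.4 − 23.8 = 2.6
t=7: ŷ = -0.7 + 4.9·7 = 33.6; r = 35 − 33.6 = 1.4
t=9: ŷ = -0.7 + 4.9·9 = 43.4; r = 41.6 − 43.4 = -1.8
Largest |r| is 2.6 at t = 5, residual 2.6.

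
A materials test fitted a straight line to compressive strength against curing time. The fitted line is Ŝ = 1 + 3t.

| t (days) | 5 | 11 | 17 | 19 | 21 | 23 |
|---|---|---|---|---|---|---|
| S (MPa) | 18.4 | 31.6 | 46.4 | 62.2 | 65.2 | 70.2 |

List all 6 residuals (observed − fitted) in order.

2.4, -2.4, -5.6, 4.2, 1.2, 0.2

t=5: Ŝ = 1 + 3·5 = 16; e = 18.4 − 16 = 2.4
t=11: Ŝ = 1 + 3·11 = 34; e = 31.6 − 34 = -2.4
t=17: Ŝ = 1 + 3·17 = 52; e = 46.4 − 52 = -5.6
t=19: Ŝ = 1 + 3·19 = 58; e = 62.2 − 58 = 4.2
t=21: Ŝ = 1 + 3·21 = 64; e = 65.2 − 64 = 1.2
t=23: Ŝ = 1 + 3·23 = 70; e = 70.2 − 70 = 0.2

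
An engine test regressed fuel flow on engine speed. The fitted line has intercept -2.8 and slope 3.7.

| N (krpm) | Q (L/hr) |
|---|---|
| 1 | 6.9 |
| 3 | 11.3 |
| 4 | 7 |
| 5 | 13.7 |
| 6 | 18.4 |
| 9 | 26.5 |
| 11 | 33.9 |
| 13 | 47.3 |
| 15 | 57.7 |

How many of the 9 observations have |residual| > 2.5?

6

N=1: ŷ = -2.8 + 3.7·1 = 0.9; e = 6.9 − 0.9 = 6
N=3: ŷ = -2.8 + 3.7·3 = 8.3; e = 11.3 − 8.3 = 3
N=4: ŷ = -2.8 + 3.7·4 = 12; e = 7 − 12 = -5
N=5: ŷ = -2.8 + 3.7·5 = 15.7; e = 13.7 − 15.7 = -2
N=6: ŷ = -2.8 + 3.7·6 = 19.4; e = 18.4 − 19.4 = -1
N=9: ŷ = -2.8 + 3.7·9 = 30.5; e = 26.5 − 30.5 = -4
N=11: ŷ = -2.8 + 3.7·11 = 37.9; e = 33.9 − 37.9 = -4
N=13: ŷ = -2.8 + 3.7·13 = 45.3; e = 47.3 − 45.3 = 2
N=15: ŷ = -2.8 + 3.7·15 = 52.7; e = 57.7 − 52.7 = 5
|e| > 2.5: N=1 (|e|=6), N=3 (|e|=3), N=4 (|e|=5), N=9 (|e|=4), N=11 (|e|=4), N=15 (|e|=5) → 6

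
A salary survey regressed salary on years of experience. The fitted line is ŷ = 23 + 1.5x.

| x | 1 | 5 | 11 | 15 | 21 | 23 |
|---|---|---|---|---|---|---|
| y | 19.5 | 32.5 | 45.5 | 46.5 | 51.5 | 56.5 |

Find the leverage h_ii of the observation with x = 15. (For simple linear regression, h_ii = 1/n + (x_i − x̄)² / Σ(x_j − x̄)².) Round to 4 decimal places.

h = 0.1810

x̄ = (1 + 5 + 11 + 15 + 21 + 23)/6 = 12.6667
Σ(x − x̄)² = 136.111 + 58.7778 + 2.77778 + 5.44444 + 69.4444 + 106.778 = 379.333
h = 1/6 + (2.33333)²/379.333 = 0.166667 + 0.0143527 = 0.1810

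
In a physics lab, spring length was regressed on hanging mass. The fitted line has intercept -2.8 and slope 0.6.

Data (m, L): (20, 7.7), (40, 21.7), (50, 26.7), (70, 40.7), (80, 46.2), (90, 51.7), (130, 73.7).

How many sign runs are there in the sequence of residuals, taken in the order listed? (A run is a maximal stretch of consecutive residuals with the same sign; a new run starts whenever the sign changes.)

m=20: L̂ = -2.8 + 0.6·20 = 9.2; e = 7.7 − 9.2 = -1.5
m=40: L̂ = -2.8 + 0.6·40 = 21.2; e = 21.7 − 21.2 = 0.5
m=50: L̂ = -2.8 + 0.6·50 = 27.2; e = 26.7 − 27.2 = -0.5
m=70: L̂ = -2.8 + 0.6·70 = 39.2; e = 40.7 − 39.2 = 1.5
m=80: L̂ = -2.8 + 0.6·80 = 45.2; e = 46.2 − 45.2 = 1
m=90: L̂ = -2.8 + 0.6·90 = 51.2; e = 51.7 − 51.2 = 0.5
m=130: L̂ = -2.8 + 0.6·130 = 75.2; e = 73.7 − 75.2 = -1.5
Signs: − + − + + + −
Runs: −×1, +×1, −×1, +×3, −×1 → 5

5 runs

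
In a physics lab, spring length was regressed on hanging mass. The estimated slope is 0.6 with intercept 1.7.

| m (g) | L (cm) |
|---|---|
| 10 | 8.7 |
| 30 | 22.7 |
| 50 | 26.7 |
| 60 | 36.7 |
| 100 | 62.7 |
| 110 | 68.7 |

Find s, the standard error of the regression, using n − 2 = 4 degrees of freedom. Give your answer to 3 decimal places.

m=10: L̂ = 1.7 + 0.6·10 = 7.7; r = 8.7 − 7.7 = 1
m=30: L̂ = 1.7 + 0.6·30 = 19.7; r = 22.7 − 19.7 = 3
m=50: L̂ = 1.7 + 0.6·50 = 31.7; r = 26.7 − 31.7 = -5
m=60: L̂ = 1.7 + 0.6·60 = 37.7; r = 36.7 − 37.7 = -1
m=100: L̂ = 1.7 + 0.6·100 = 61.7; r = 62.7 − 61.7 = 1
m=110: L̂ = 1.7 + 0.6·110 = 67.7; r = 68.7 − 67.7 = 1
SSE = 1 + 9 + 25 + 1 + 1 + 1 = 38
s = √(38/4) = √9.5 ≈ 3.082

s = 3.082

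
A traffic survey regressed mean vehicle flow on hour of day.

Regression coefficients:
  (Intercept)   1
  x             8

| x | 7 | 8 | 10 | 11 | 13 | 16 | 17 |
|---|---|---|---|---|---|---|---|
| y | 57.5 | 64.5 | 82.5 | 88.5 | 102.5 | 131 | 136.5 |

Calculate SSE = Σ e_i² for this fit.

SSE = 13.5

x=7: ŷ = 1 + 8·7 = 57; e = 57.5 − 57 = 0.5
x=8: ŷ = 1 + 8·8 = 65; e = 64.5 − 65 = -0.5
x=10: ŷ = 1 + 8·10 = 81; e = 82.5 − 81 = 1.5
x=11: ŷ = 1 + 8·11 = 89; e = 88.5 − 89 = -0.5
x=13: ŷ = 1 + 8·13 = 105; e = 102.5 − 105 = -2.5
x=16: ŷ = 1 + 8·16 = 129; e = 131 − 129 = 2
x=17: ŷ = 1 + 8·17 = 137; e = 136.5 − 137 = -0.5
SSE = 0.25 + 0.25 + 2.25 + 0.25 + 6.25 + 4 + 0.25 = 13.5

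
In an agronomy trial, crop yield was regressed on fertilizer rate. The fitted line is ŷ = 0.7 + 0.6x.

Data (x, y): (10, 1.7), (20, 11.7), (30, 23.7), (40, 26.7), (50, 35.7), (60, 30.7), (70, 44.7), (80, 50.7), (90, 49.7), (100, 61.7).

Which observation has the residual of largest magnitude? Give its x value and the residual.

x=10: ŷ = 0.7 + 0.6·10 = 6.7; r = 1.7 − 6.7 = -5
x=20: ŷ = 0.7 + 0.6·20 = 12.7; r = 11.7 − 12.7 = -1
x=30: ŷ = 0.7 + 0.6·30 = 18.7; r = 23.7 − 18.7 = 5
x=40: ŷ = 0.7 + 0.6·40 = 24.7; r = 26.7 − 24.7 = 2
x=50: ŷ = 0.7 + 0.6·50 = 30.7; r = 35.7 − 30.7 = 5
x=60: ŷ = 0.7 + 0.6·60 = 36.7; r = 30.7 − 36.7 = -6
x=70: ŷ = 0.7 + 0.6·70 = 42.7; r = 44.7 − 42.7 = 2
x=80: ŷ = 0.7 + 0.6·80 = 48.7; r = 50.7 − 48.7 = 2
x=90: ŷ = 0.7 + 0.6·90 = 54.7; r = 49.7 − 54.7 = -5
x=100: ŷ = 0.7 + 0.6·100 = 60.7; r = 61.7 − 60.7 = 1
Largest |r| is 6 at x = 60, residual -6.

x = 60, r = -6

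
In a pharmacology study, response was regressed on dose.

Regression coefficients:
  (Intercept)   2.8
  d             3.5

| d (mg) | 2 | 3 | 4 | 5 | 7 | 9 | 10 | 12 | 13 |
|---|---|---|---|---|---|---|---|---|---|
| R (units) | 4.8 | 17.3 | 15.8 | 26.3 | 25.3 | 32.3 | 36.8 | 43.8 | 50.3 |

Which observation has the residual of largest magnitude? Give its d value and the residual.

d = 5, e = 6

d=2: R̂ = 2.8 + 3.5·2 = 9.8; e = 4.8 − 9.8 = -5
d=3: R̂ = 2.8 + 3.5·3 = 13.3; e = 17.3 − 13.3 = 4
d=4: R̂ = 2.8 + 3.5·4 = 16.8; e = 15.8 − 16.8 = -1
d=5: R̂ = 2.8 + 3.5·5 = 20.3; e = 26.3 − 20.3 = 6
d=7: R̂ = 2.8 + 3.5·7 = 27.3; e = 25.3 − 27.3 = -2
d=9: R̂ = 2.8 + 3.5·9 = 34.3; e = 32.3 − 34.3 = -2
d=10: R̂ = 2.8 + 3.5·10 = 37.8; e = 36.8 − 37.8 = -1
d=12: R̂ = 2.8 + 3.5·12 = 44.8; e = 43.8 − 44.8 = -1
d=13: R̂ = 2.8 + 3.5·13 = 48.3; e = 50.3 − 48.3 = 2
Largest |e| is 6 at d = 5, residual 6.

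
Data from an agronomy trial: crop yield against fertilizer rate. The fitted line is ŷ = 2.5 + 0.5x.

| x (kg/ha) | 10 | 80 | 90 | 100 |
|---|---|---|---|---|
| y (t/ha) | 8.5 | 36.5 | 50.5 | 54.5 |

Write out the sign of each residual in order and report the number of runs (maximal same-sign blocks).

x=10: ŷ = 2.5 + 0.5·10 = 7.5; r = 8.5 − 7.5 = 1
x=80: ŷ = 2.5 + 0.5·80 = 42.5; r = 36.5 − 42.5 = -6
x=90: ŷ = 2.5 + 0.5·90 = 47.5; r = 50.5 − 47.5 = 3
x=100: ŷ = 2.5 + 0.5·100 = 52.5; r = 54.5 − 52.5 = 2
Signs: + − + +
Runs: +×1, −×1, +×2 → 3

3 runs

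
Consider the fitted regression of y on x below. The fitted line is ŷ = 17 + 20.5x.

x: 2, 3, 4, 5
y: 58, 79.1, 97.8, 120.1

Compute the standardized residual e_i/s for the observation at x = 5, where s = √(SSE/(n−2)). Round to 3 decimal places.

x=2: ŷ = 17 + 20.5·2 = 58; e = 58 − 58 = 0
x=3: ŷ = 17 + 20.5·3 = 78.5; e = 79.1 − 78.5 = 0.6
x=4: ŷ = 17 + 20.5·4 = 99; e = 97.8 − 99 = -1.2
x=5: ŷ = 17 + 20.5·5 = 119.5; e = 120.1 − 119.5 = 0.6
SSE = 0 + 0.36 + 1.44 + 0.36 = 2.16
s = √(2.16/2) = 1.03923
e/s = 0.6 / 1.03923 = 0.577

0.577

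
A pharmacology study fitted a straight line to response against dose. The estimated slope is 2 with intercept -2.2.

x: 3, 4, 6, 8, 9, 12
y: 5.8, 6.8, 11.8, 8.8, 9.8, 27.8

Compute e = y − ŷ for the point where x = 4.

ŷ = -2.2 + 2·4 = 5.8
e = 6.8 − 5.8 = 1

e = 1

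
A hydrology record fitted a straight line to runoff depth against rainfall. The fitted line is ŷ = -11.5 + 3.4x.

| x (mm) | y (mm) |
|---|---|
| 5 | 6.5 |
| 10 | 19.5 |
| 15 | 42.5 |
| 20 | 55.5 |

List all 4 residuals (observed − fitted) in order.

x=5: ŷ = -11.5 + 3.4·5 = 5.5; e = 6.5 − 5.5 = 1
x=10: ŷ = -11.5 + 3.4·10 = 22.5; e = 19.5 − 22.5 = -3
x=15: ŷ = -11.5 + 3.4·15 = 39.5; e = 42.5 − 39.5 = 3
x=20: ŷ = -11.5 + 3.4·20 = 56.5; e = 55.5 − 56.5 = -1

1, -3, 3, -1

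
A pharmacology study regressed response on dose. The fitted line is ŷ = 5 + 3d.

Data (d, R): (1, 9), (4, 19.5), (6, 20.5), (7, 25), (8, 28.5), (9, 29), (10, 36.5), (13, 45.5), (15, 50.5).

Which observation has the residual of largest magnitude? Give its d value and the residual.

d=1: ŷ = 5 + 3·1 = 8; e = 9 − 8 = 1
d=4: ŷ = 5 + 3·4 = 17; e = 19.5 − 17 = 2.5
d=6: ŷ = 5 + 3·6 = 23; e = 20.5 − 23 = -2.5
d=7: ŷ = 5 + 3·7 = 26; e = 25 − 26 = -1
d=8: ŷ = 5 + 3·8 = 29; e = 28.5 − 29 = -0.5
d=9: ŷ = 5 + 3·9 = 32; e = 29 − 32 = -3
d=10: ŷ = 5 + 3·10 = 35; e = 36.5 − 35 = 1.5
d=13: ŷ = 5 + 3·13 = 44; e = 45.5 − 44 = 1.5
d=15: ŷ = 5 + 3·15 = 50; e = 50.5 − 50 = 0.5
Largest |e| is 3 at d = 9, residual -3.

d = 9, e = -3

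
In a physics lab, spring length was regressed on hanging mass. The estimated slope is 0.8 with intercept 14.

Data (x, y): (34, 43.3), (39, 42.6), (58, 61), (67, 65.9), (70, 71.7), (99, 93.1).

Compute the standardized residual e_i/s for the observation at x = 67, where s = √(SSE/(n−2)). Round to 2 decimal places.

x=34: ŷ = 14 + 0.8·34 = 41.2; e = 43.3 − 41.2 = 2.1
x=39: ŷ = 14 + 0.8·39 = 45.2; e = 42.6 − 45.2 = -2.6
x=58: ŷ = 14 + 0.8·58 = 60.4; e = 61 − 60.4 = 0.6
x=67: ŷ = 14 + 0.8·67 = 67.6; e = 65.9 − 67.6 = -1.7
x=70: ŷ = 14 + 0.8·70 = 70; e = 71.7 − 70 = 1.7
x=99: ŷ = 14 + 0.8·99 = 93.2; e = 93.1 − 93.2 = -0.1
SSE = 4.41 + 6.76 + 0.36 + 2.89 + 2.89 + 0.01 = 17.32
s = √(17.32/4) = 2.08087
e/s = -1.7 / 2.08087 = -0.82

-0.82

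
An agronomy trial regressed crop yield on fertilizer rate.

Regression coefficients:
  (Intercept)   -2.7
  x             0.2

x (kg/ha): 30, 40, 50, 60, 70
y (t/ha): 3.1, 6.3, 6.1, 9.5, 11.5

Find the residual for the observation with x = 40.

r = 1

ŷ = -2.7 + 0.2·40 = 5.3
r = 6.3 − 5.3 = 1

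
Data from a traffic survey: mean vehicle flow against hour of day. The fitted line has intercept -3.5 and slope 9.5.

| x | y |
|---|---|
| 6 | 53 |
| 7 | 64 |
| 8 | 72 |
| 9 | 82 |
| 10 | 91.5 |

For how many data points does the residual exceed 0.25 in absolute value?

x=6: ŷ = -3.5 + 9.5·6 = 53.5; e = 53 − 53.5 = -0.5
x=7: ŷ = -3.5 + 9.5·7 = 63; e = 64 − 63 = 1
x=8: ŷ = -3.5 + 9.5·8 = 72.5; e = 72 − 72.5 = -0.5
x=9: ŷ = -3.5 + 9.5·9 = 82; e = 82 − 82 = 0
x=10: ŷ = -3.5 + 9.5·10 = 91.5; e = 91.5 − 91.5 = 0
|e| > 0.25: x=6 (|e|=0.5), x=7 (|e|=1), x=8 (|e|=0.5) → 3

3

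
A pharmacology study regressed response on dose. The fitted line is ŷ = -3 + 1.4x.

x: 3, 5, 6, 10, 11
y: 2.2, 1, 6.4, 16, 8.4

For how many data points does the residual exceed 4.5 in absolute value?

x=3: ŷ = -3 + 1.4·3 = 1.2; e = 2.2 − 1.2 = 1
x=5: ŷ = -3 + 1.4·5 = 4; e = 1 − 4 = -3
x=6: ŷ = -3 + 1.4·6 = 5.4; e = 6.4 − 5.4 = 1
x=10: ŷ = -3 + 1.4·10 = 11; e = 16 − 11 = 5
x=11: ŷ = -3 + 1.4·11 = 12.4; e = 8.4 − 12.4 = -4
|e| > 4.5: x=10 (|e|=5) → 1

1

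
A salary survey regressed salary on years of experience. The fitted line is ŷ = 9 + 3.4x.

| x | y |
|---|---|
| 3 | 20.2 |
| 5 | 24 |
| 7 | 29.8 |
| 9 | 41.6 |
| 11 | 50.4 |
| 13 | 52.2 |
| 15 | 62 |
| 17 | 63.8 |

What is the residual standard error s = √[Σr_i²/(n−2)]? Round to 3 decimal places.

x=3: ŷ = 9 + 3.4·3 = 19.2; r = 20.2 − 19.2 = 1
x=5: ŷ = 9 + 3.4·5 = 26; r = 24 − 26 = -2
x=7: ŷ = 9 + 3.4·7 = 32.8; r = 29.8 − 32.8 = -3
x=9: ŷ = 9 + 3.4·9 = 39.6; r = 41.6 − 39.6 = 2
x=11: ŷ = 9 + 3.4·11 = 46.4; r = 50.4 − 46.4 = 4
x=13: ŷ = 9 + 3.4·13 = 53.2; r = 52.2 − 53.2 = -1
x=15: ŷ = 9 + 3.4·15 = 60; r = 62 − 60 = 2
x=17: ŷ = 9 + 3.4·17 = 66.8; r = 63.8 − 66.8 = -3
SSE = 1 + 4 + 9 + 4 + 16 + 1 + 4 + 9 = 48
s = √(48/6) = √8 ≈ 2.828

s = 2.828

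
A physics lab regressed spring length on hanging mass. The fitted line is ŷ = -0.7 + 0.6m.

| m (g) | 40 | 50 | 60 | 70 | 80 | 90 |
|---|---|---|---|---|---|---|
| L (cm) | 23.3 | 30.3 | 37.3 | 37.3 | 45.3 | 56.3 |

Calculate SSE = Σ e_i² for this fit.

m=40: ŷ = -0.7 + 0.6·40 = 23.3; e = 23.3 − 23.3 = 0
m=50: ŷ = -0.7 + 0.6·50 = 29.3; e = 30.3 − 29.3 = 1
m=60: ŷ = -0.7 + 0.6·60 = 35.3; e = 37.3 − 35.3 = 2
m=70: ŷ = -0.7 + 0.6·70 = 41.3; e = 37.3 − 41.3 = -4
m=80: ŷ = -0.7 + 0.6·80 = 47.3; e = 45.3 − 47.3 = -2
m=90: ŷ = -0.7 + 0.6·90 = 53.3; e = 56.3 − 53.3 = 3
SSE = 0 + 1 + 4 + 16 + 4 + 9 = 34

SSE = 34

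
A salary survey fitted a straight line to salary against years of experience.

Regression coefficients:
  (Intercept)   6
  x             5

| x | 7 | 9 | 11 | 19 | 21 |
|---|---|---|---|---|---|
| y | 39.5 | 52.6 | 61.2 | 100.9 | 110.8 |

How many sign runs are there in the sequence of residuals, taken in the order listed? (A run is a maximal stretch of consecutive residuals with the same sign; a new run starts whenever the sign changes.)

x=7: ŷ = 6 + 5·7 = 41; r = 39.5 − 41 = -1.5
x=9: ŷ = 6 + 5·9 = 51; r = 52.6 − 51 = 1.6
x=11: ŷ = 6 + 5·11 = 61; r = 61.2 − 61 = 0.2
x=19: ŷ = 6 + 5·19 = 101; r = 100.9 − 101 = -0.1
x=21: ŷ = 6 + 5·21 = 111; r = 110.8 − 111 = -0.2
Signs: − + + − −
Runs: −×1, +×2, −×2 → 3

3 runs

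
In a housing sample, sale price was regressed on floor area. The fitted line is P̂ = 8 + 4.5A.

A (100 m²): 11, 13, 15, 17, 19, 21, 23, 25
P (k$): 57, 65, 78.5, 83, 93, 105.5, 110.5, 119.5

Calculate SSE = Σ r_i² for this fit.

SSE = 25

A=11: P̂ = 8 + 4.5·11 = 57.5; r = 57 − 57.5 = -0.5
A=13: P̂ = 8 + 4.5·13 = 66.5; r = 65 − 66.5 = -1.5
A=15: P̂ = 8 + 4.5·15 = 75.5; r = 78.5 − 75.5 = 3
A=17: P̂ = 8 + 4.5·17 = 84.5; r = 83 − 84.5 = -1.5
A=19: P̂ = 8 + 4.5·19 = 93.5; r = 93 − 93.5 = -0.5
A=21: P̂ = 8 + 4.5·21 = 102.5; r = 105.5 − 102.5 = 3
A=23: P̂ = 8 + 4.5·23 = 111.5; r = 110.5 − 111.5 = -1
A=25: P̂ = 8 + 4.5·25 = 120.5; r = 119.5 − 120.5 = -1
SSE = 0.25 + 2.25 + 9 + 2.25 + 0.25 + 9 + 1 + 1 = 25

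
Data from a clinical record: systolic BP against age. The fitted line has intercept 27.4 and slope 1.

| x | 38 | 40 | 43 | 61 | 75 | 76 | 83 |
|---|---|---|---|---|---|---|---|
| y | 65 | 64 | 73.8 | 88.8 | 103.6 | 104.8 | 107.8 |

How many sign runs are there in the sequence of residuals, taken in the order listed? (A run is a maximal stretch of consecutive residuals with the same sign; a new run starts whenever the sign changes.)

3 runs

x=38: ŷ = 27.4 + 38 = 65.4; e = 65 − 65.4 = -0.4
x=40: ŷ = 27.4 + 40 = 67.4; e = 64 − 67.4 = -3.4
x=43: ŷ = 27.4 + 43 = 70.4; e = 73.8 − 70.4 = 3.4
x=61: ŷ = 27.4 + 61 = 88.4; e = 88.8 − 88.4 = 0.4
x=75: ŷ = 27.4 + 75 = 102.4; e = 103.6 − 102.4 = 1.2
x=76: ŷ = 27.4 + 76 = 103.4; e = 104.8 − 103.4 = 1.4
x=83: ŷ = 27.4 + 83 = 110.4; e = 107.8 − 110.4 = -2.6
Signs: − − + + + + −
Runs: −×2, +×4, −×1 → 3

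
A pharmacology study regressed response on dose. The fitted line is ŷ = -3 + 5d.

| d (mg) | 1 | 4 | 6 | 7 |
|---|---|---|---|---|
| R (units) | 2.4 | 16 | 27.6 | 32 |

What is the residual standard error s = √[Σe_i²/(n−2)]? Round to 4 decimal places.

s = 0.8718

d=1: ŷ = -3 + 5·1 = 2; e = 2.4 − 2 = 0.4
d=4: ŷ = -3 + 5·4 = 17; e = 16 − 17 = -1
d=6: ŷ = -3 + 5·6 = 27; e = 27.6 − 27 = 0.6
d=7: ŷ = -3 + 5·7 = 32; e = 32 − 32 = 0
SSE = 0.16 + 1 + 0.36 + 0 = 1.52
s = √(1.52/2) = √0.76 ≈ 0.8718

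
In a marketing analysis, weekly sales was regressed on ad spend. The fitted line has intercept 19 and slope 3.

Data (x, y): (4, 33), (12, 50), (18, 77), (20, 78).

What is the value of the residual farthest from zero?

e = -5

x=4: ŷ = 19 + 3·4 = 31; e = 33 − 31 = 2
x=12: ŷ = 19 + 3·12 = 55; e = 50 − 55 = -5
x=18: ŷ = 19 + 3·18 = 73; e = 77 − 73 = 4
x=20: ŷ = 19 + 3·20 = 79; e = 78 − 79 = -1
Largest |e| is 5 at x = 12, residual -5.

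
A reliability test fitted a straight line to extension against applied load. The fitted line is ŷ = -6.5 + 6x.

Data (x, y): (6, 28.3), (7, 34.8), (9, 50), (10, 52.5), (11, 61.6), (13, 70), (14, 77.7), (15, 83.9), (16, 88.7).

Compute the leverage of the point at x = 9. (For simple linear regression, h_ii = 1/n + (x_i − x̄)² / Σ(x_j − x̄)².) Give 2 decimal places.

h = 0.16

x̄ = (6 + 7 + 9 + 10 + 11 + 13 + 14 + 15 + 16)/9 = 11.2222
Σ(x − x̄)² = 27.2716 + 17.8272 + 4.93827 + 1.49383 + 0.0493827 + 3.16049 + 7.71605 + 14.2716 + 22.8272 = 99.5556
h = 1/9 + (-2.22222)²/99.5556 = 0.111111 + 0.0496032 = 0.16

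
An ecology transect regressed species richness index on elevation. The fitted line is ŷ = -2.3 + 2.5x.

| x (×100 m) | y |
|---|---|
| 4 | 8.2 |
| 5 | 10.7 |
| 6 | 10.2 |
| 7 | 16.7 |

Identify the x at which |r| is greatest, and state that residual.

x=4: ŷ = -2.3 + 2.5·4 = 7.7; r = 8.2 − 7.7 = 0.5
x=5: ŷ = -2.3 + 2.5·5 = 10.2; r = 10.7 − 10.2 = 0.5
x=6: ŷ = -2.3 + 2.5·6 = 12.7; r = 10.2 − 12.7 = -2.5
x=7: ŷ = -2.3 + 2.5·7 = 15.2; r = 16.7 − 15.2 = 1.5
Largest |r| is 2.5 at x = 6, residual -2.5.

x = 6, r = -2.5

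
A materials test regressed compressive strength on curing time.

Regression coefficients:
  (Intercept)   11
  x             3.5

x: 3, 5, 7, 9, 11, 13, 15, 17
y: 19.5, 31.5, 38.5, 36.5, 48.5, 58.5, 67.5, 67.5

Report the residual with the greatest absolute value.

r = -6

x=3: ŷ = 11 + 3.5·3 = 21.5; r = 19.5 − 21.5 = -2
x=5: ŷ = 11 + 3.5·5 = 28.5; r = 31.5 − 28.5 = 3
x=7: ŷ = 11 + 3.5·7 = 35.5; r = 38.5 − 35.5 = 3
x=9: ŷ = 11 + 3.5·9 = 42.5; r = 36.5 − 42.5 = -6
x=11: ŷ = 11 + 3.5·11 = 49.5; r = 48.5 − 49.5 = -1
x=13: ŷ = 11 + 3.5·13 = 56.5; r = 58.5 − 56.5 = 2
x=15: ŷ = 11 + 3.5·15 = 63.5; r = 67.5 − 63.5 = 4
x=17: ŷ = 11 + 3.5·17 = 70.5; r = 67.5 − 70.5 = -3
Largest |r| is 6 at x = 9, residual -6.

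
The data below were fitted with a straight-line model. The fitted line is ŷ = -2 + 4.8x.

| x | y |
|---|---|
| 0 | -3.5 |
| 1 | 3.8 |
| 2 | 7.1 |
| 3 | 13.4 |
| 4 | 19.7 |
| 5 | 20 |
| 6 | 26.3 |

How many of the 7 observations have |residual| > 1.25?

3

x=0: ŷ = -2 + 4.8·0 = -2; r = -3.5 − (-2) = -1.5
x=1: ŷ = -2 + 4.8·1 = 2.8; r = 3.8 − 2.8 = 1
x=2: ŷ = -2 + 4.8·2 = 7.6; r = 7.1 − 7.6 = -0.5
x=3: ŷ = -2 + 4.8·3 = 12.4; r = 13.4 − 12.4 = 1
x=4: ŷ = -2 + 4.8·4 = 17.2; r = 19.7 − 17.2 = 2.5
x=5: ŷ = -2 + 4.8·5 = 22; r = 20 − 22 = -2
x=6: ŷ = -2 + 4.8·6 = 26.8; r = 26.3 − 26.8 = -0.5
|r| > 1.25: x=0 (|r|=1.5), x=4 (|r|=2.5), x=5 (|r|=2) → 3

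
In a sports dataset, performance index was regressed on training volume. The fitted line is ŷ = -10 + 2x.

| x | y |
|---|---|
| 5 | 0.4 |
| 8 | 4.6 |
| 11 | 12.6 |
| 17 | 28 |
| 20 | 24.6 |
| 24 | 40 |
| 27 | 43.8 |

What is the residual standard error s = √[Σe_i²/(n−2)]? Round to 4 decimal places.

s = 3.2150

x=5: ŷ = -10 + 2·5 = 0; e = 0.4 − 0 = 0.4
x=8: ŷ = -10 + 2·8 = 6; e = 4.6 − 6 = -1.4
x=11: ŷ = -10 + 2·11 = 12; e = 12.6 − 12 = 0.6
x=17: ŷ = -10 + 2·17 = 24; e = 28 − 24 = 4
x=20: ŷ = -10 + 2·20 = 30; e = 24.6 − 30 = -5.4
x=24: ŷ = -10 + 2·24 = 38; e = 40 − 38 = 2
x=27: ŷ = -10 + 2·27 = 44; e = 43.8 − 44 = -0.2
SSE = 0.16 + 1.96 + 0.36 + 16 + 29.16 + 4 + 0.04 = 51.68
s = √(51.68/5) = √10.336 ≈ 3.2150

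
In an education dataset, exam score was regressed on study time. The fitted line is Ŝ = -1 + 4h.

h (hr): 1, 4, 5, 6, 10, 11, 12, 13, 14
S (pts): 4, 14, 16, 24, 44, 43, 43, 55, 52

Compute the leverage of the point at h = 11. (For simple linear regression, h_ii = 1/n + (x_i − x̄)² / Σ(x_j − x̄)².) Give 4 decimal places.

h̄ = (1 + 4 + 5 + 6 + 10 + 11 + 12 + 13 + 14)/9 = 8.44444
Σ(h − h̄)² = 55.4198 + 19.7531 + 11.8642 + 5.97531 + 2.41975 + 6.53086 + 12.642 + 20.7531 + 30.8642 = 166.222
h = 1/9 + (2.55556)²/166.222 = 0.111111 + 0.03929 = 0.1504

h = 0.1504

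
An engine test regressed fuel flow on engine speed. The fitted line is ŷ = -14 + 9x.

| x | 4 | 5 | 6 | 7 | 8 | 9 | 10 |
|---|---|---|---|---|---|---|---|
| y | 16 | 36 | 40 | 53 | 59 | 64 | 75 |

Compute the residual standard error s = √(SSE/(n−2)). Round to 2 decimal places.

s = 4.20

x=4: ŷ = -14 + 9·4 = 22; r = 16 − 22 = -6
x=5: ŷ = -14 + 9·5 = 31; r = 36 − 31 = 5
x=6: ŷ = -14 + 9·6 = 40; r = 40 − 40 = 0
x=7: ŷ = -14 + 9·7 = 49; r = 53 − 49 = 4
x=8: ŷ = -14 + 9·8 = 58; r = 59 − 58 = 1
x=9: ŷ = -14 + 9·9 = 67; r = 64 − 67 = -3
x=10: ŷ = -14 + 9·10 = 76; r = 75 − 76 = -1
SSE = 36 + 25 + 0 + 16 + 1 + 9 + 1 = 88
s = √(88/5) = √17.6 ≈ 4.20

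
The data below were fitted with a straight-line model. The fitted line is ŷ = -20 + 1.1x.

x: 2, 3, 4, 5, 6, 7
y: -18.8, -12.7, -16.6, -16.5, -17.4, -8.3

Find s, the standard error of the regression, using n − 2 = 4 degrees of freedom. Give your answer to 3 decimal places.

x=2: ŷ = -20 + 1.1·2 = -17.8; r = -18.8 − (-17.8) = -1
x=3: ŷ = -20 + 1.1·3 = -16.7; r = -12.7 − (-16.7) = 4
x=4: ŷ = -20 + 1.1·4 = -15.6; r = -16.6 − (-15.6) = -1
x=5: ŷ = -20 + 1.1·5 = -14.5; r = -16.5 − (-14.5) = -2
x=6: ŷ = -20 + 1.1·6 = -13.4; r = -17.4 − (-13.4) = -4
x=7: ŷ = -20 + 1.1·7 = -12.3; r = -8.3 − (-12.3) = 4
SSE = 1 + 16 + 1 + 4 + 16 + 16 = 54
s = √(54/4) = √13.5 ≈ 3.674

s = 3.674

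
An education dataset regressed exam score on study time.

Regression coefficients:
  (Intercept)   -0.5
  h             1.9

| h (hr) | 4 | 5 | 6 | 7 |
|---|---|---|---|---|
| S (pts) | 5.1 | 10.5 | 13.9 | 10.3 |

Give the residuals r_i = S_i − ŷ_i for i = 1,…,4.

-2, 1.5, 3, -2.5

h=4: ŷ = -0.5 + 1.9·4 = 7.1; r = 5.1 − 7.1 = -2
h=5: ŷ = -0.5 + 1.9·5 = 9; r = 10.5 − 9 = 1.5
h=6: ŷ = -0.5 + 1.9·6 = 10.9; r = 13.9 − 10.9 = 3
h=7: ŷ = -0.5 + 1.9·7 = 12.8; r = 10.3 − 12.8 = -2.5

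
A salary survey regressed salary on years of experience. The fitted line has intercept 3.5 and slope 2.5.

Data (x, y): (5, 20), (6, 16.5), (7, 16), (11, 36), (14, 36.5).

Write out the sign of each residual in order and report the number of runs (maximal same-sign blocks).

4 runs

x=5: ŷ = 3.5 + 2.5·5 = 16; e = 20 − 16 = 4
x=6: ŷ = 3.5 + 2.5·6 = 18.5; e = 16.5 − 18.5 = -2
x=7: ŷ = 3.5 + 2.5·7 = 21; e = 16 − 21 = -5
x=11: ŷ = 3.5 + 2.5·11 = 31; e = 36 − 31 = 5
x=14: ŷ = 3.5 + 2.5·14 = 38.5; e = 36.5 − 38.5 = -2
Signs: + − − + −
Runs: +×1, −×2, +×1, −×1 → 4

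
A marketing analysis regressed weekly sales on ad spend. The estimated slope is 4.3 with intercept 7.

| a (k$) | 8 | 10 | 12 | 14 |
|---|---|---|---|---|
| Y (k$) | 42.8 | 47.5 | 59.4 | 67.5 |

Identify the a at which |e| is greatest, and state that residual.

a=8: Ŷ = 7 + 4.3·8 = 41.4; e = 42.8 − 41.4 = 1.4
a=10: Ŷ = 7 + 4.3·10 = 50; e = 47.5 − 50 = -2.5
a=12: Ŷ = 7 + 4.3·12 = 58.6; e = 59.4 − 58.6 = 0.8
a=14: Ŷ = 7 + 4.3·14 = 67.2; e = 67.5 − 67.2 = 0.3
Largest |e| is 2.5 at a = 10, residual -2.5.

a = 10, e = -2.5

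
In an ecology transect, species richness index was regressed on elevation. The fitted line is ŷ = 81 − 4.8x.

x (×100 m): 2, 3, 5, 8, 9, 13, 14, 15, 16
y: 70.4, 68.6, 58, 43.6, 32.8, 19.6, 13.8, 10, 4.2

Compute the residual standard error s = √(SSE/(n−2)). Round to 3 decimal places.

s = 2.204

x=2: ŷ = 81 − 4.8·2 = 71.4; e = 70.4 − 71.4 = -1
x=3: ŷ = 81 − 4.8·3 = 66.6; e = 68.6 − 66.6 = 2
x=5: ŷ = 81 − 4.8·5 = 57; e = 58 − 57 = 1
x=8: ŷ = 81 − 4.8·8 = 42.6; e = 43.6 − 42.6 = 1
x=9: ŷ = 81 − 4.8·9 = 37.8; e = 32.8 − 37.8 = -5
x=13: ŷ = 81 − 4.8·13 = 18.6; e = 19.6 − 18.6 = 1
x=14: ŷ = 81 − 4.8·14 = 13.8; e = 13.8 − 13.8 = 0
x=15: ŷ = 81 − 4.8·15 = 9; e = 10 − 9 = 1
x=16: ŷ = 81 − 4.8·16 = 4.2; e = 4.2 − 4.2 = 0
SSE = 1 + 4 + 1 + 1 + 25 + 1 + 0 + 1 + 0 = 34
s = √(34/7) = √4.85714 ≈ 2.204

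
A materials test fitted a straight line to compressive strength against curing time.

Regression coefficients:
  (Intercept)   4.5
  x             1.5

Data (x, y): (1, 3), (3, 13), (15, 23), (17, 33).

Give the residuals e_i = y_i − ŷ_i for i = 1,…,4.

-3, 4, -4, 3

x=1: ŷ = 4.5 + 1.5·1 = 6; e = 3 − 6 = -3
x=3: ŷ = 4.5 + 1.5·3 = 9; e = 13 − 9 = 4
x=15: ŷ = 4.5 + 1.5·15 = 27; e = 23 − 27 = -4
x=17: ŷ = 4.5 + 1.5·17 = 30; e = 33 − 30 = 3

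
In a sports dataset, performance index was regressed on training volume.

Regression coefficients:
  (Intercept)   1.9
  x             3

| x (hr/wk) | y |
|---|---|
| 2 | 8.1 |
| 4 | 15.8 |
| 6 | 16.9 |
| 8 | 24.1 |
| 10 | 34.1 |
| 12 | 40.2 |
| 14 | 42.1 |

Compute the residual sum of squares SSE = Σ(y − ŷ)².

x=2: ŷ = 1.9 + 3·2 = 7.9; r = 8.1 − 7.9 = 0.2
x=4: ŷ = 1.9 + 3·4 = 13.9; r = 15.8 − 13.9 = 1.9
x=6: ŷ = 1.9 + 3·6 = 19.9; r = 16.9 − 19.9 = -3
x=8: ŷ = 1.9 + 3·8 = 25.9; r = 24.1 − 25.9 = -1.8
x=10: ŷ = 1.9 + 3·10 = 31.9; r = 34.1 − 31.9 = 2.2
x=12: ŷ = 1.9 + 3·12 = 37.9; r = 40.2 − 37.9 = 2.3
x=14: ŷ = 1.9 + 3·14 = 43.9; r = 42.1 − 43.9 = -1.8
SSE = 0.04 + 3.61 + 9 + 3.24 + 4.84 + 5.29 + 3.24 = 29.26

SSE = 29.26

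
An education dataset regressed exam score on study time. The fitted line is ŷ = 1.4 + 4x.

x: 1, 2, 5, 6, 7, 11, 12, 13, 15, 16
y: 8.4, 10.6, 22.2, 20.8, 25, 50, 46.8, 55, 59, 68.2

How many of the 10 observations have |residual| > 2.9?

4

x=1: ŷ = 1.4 + 4·1 = 5.4; r = 8.4 − 5.4 = 3
x=2: ŷ = 1.4 + 4·2 = 9.4; r = 10.6 − 9.4 = 1.2
x=5: ŷ = 1.4 + 4·5 = 21.4; r = 22.2 − 21.4 = 0.8
x=6: ŷ = 1.4 + 4·6 = 25.4; r = 20.8 − 25.4 = -4.6
x=7: ŷ = 1.4 + 4·7 = 29.4; r = 25 − 29.4 = -4.4
x=11: ŷ = 1.4 + 4·11 = 45.4; r = 50 − 45.4 = 4.6
x=12: ŷ = 1.4 + 4·12 = 49.4; r = 46.8 − 49.4 = -2.6
x=13: ŷ = 1.4 + 4·13 = 53.4; r = 55 − 53.4 = 1.6
x=15: ŷ = 1.4 + 4·15 = 61.4; r = 59 − 61.4 = -2.4
x=16: ŷ = 1.4 + 4·16 = 65.4; r = 68.2 − 65.4 = 2.8
|r| > 2.9: x=1 (|r|=3), x=6 (|r|=4.6), x=7 (|r|=4.4), x=11 (|r|=4.6) → 4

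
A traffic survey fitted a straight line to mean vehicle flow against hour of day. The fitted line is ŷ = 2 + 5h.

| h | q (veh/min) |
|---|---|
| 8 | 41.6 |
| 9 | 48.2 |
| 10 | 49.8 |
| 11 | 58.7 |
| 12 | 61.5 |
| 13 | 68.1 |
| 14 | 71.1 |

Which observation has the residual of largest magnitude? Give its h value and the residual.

h=8: ŷ = 2 + 5·8 = 42; r = 41.6 − 42 = -0.4
h=9: ŷ = 2 + 5·9 = 47; r = 48.2 − 47 = 1.2
h=10: ŷ = 2 + 5·10 = 52; r = 49.8 − 52 = -2.2
h=11: ŷ = 2 + 5·11 = 57; r = 58.7 − 57 = 1.7
h=12: ŷ = 2 + 5·12 = 62; r = 61.5 − 62 = -0.5
h=13: ŷ = 2 + 5·13 = 67; r = 68.1 − 67 = 1.1
h=14: ŷ = 2 + 5·14 = 72; r = 71.1 − 72 = -0.9
Largest |r| is 2.2 at h = 10, residual -2.2.

h = 10, r = -2.2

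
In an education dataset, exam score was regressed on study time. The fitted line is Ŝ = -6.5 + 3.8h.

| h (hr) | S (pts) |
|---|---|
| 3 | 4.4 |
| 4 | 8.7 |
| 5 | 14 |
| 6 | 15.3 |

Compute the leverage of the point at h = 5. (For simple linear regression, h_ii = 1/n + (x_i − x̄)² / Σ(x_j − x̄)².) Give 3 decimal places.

h̄ = (3 + 4 + 5 + 6)/4 = 4.5
Σ(h − h̄)² = 2.25 + 0.25 + 0.25 + 2.25 = 5
h = 1/4 + (0.5)²/5 = 0.25 + 0.05 = 0.300

h = 0.300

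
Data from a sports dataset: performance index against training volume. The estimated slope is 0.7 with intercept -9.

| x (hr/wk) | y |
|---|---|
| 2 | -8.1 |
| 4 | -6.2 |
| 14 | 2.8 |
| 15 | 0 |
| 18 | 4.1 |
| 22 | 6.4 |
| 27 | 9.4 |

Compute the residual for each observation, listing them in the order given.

-0.5, 0, 2, -1.5, 0.5, 0, -0.5

x=2: ŷ = -9 + 0.7·2 = -7.6; e = -8.1 − (-7.6) = -0.5
x=4: ŷ = -9 + 0.7·4 = -6.2; e = -6.2 − (-6.2) = 0
x=14: ŷ = -9 + 0.7·14 = 0.8; e = 2.8 − 0.8 = 2
x=15: ŷ = -9 + 0.7·15 = 1.5; e = 0 − 1.5 = -1.5
x=18: ŷ = -9 + 0.7·18 = 3.6; e = 4.1 − 3.6 = 0.5
x=22: ŷ = -9 + 0.7·22 = 6.4; e = 6.4 − 6.4 = 0
x=27: ŷ = -9 + 0.7·27 = 9.9; e = 9.4 − 9.9 = -0.5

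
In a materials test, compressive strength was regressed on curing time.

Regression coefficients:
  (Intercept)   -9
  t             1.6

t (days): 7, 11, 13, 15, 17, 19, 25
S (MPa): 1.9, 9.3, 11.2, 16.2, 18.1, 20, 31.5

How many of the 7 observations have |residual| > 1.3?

1

t=7: ŷ = -9 + 1.6·7 = 2.2; e = 1.9 − 2.2 = -0.3
t=11: ŷ = -9 + 1.6·11 = 8.6; e = 9.3 − 8.6 = 0.7
t=13: ŷ = -9 + 1.6·13 = 11.8; e = 11.2 − 11.8 = -0.6
t=15: ŷ = -9 + 1.6·15 = 15; e = 16.2 − 15 = 1.2
t=17: ŷ = -9 + 1.6·17 = 18.2; e = 18.1 − 18.2 = -0.1
t=19: ŷ = -9 + 1.6·19 = 21.4; e = 20 − 21.4 = -1.4
t=25: ŷ = -9 + 1.6·25 = 31; e = 31.5 − 31 = 0.5
|e| > 1.3: t=19 (|e|=1.4) → 1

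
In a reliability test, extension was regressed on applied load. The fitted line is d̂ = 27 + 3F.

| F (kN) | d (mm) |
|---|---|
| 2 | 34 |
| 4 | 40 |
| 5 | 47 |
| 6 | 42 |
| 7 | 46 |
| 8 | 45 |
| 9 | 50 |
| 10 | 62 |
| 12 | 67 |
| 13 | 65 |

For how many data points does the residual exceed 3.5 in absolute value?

F=2: d̂ = 27 + 3·2 = 33; r = 34 − 33 = 1
F=4: d̂ = 27 + 3·4 = 39; r = 40 − 39 = 1
F=5: d̂ = 27 + 3·5 = 42; r = 47 − 42 = 5
F=6: d̂ = 27 + 3·6 = 45; r = 42 − 45 = -3
F=7: d̂ = 27 + 3·7 = 48; r = 46 − 48 = -2
F=8: d̂ = 27 + 3·8 = 51; r = 45 − 51 = -6
F=9: d̂ = 27 + 3·9 = 54; r = 50 − 54 = -4
F=10: d̂ = 27 + 3·10 = 57; r = 62 − 57 = 5
F=12: d̂ = 27 + 3·12 = 63; r = 67 − 63 = 4
F=13: d̂ = 27 + 3·13 = 66; r = 65 − 66 = -1
|r| > 3.5: F=5 (|r|=5), F=8 (|r|=6), F=9 (|r|=4), F=10 (|r|=5), F=12 (|r|=4) → 5

5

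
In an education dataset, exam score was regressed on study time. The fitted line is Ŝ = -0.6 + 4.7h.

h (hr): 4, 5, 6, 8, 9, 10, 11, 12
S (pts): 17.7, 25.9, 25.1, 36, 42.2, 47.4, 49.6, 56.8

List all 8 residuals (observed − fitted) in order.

-0.5, 3, -2.5, -1, 0.5, 1, -1.5, 1

h=4: Ŝ = -0.6 + 4.7·4 = 18.2; r = 17.7 − 18.2 = -0.5
h=5: Ŝ = -0.6 + 4.7·5 = 22.9; r = 25.9 − 22.9 = 3
h=6: Ŝ = -0.6 + 4.7·6 = 27.6; r = 25.1 − 27.6 = -2.5
h=8: Ŝ = -0.6 + 4.7·8 = 37; r = 36 − 37 = -1
h=9: Ŝ = -0.6 + 4.7·9 = 41.7; r = 42.2 − 41.7 = 0.5
h=10: Ŝ = -0.6 + 4.7·10 = 46.4; r = 47.4 − 46.4 = 1
h=11: Ŝ = -0.6 + 4.7·11 = 51.1; r = 49.6 − 51.1 = -1.5
h=12: Ŝ = -0.6 + 4.7·12 = 55.8; r = 56.8 − 55.8 = 1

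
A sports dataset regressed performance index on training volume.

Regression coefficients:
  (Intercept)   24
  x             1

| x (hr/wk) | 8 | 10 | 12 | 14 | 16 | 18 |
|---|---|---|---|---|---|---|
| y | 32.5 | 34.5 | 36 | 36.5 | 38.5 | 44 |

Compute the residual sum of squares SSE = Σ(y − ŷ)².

SSE = 9

x=8: ŷ = 24 + 8 = 32; e = 32.5 − 32 = 0.5
x=10: ŷ = 24 + 10 = 34; e = 34.5 − 34 = 0.5
x=12: ŷ = 24 + 12 = 36; e = 36 − 36 = 0
x=14: ŷ = 24 + 14 = 38; e = 36.5 − 38 = -1.5
x=16: ŷ = 24 + 16 = 40; e = 38.5 − 40 = -1.5
x=18: ŷ = 24 + 18 = 42; e = 44 − 42 = 2
SSE = 0.25 + 0.25 + 0 + 2.25 + 2.25 + 4 = 9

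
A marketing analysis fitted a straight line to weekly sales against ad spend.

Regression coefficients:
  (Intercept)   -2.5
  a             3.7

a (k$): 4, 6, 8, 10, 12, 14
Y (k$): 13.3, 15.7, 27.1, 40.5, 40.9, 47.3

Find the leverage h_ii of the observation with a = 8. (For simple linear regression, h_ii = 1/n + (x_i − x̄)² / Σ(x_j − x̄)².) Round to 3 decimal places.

ā = (4 + 6 + 8 + 10 + 12 + 14)/6 = 9
Σ(a − ā)² = 25 + 9 + 1 + 1 + 9 + 25 = 70
h = 1/6 + (-1)²/70 = 0.166667 + 0.0142857 = 0.181

h = 0.181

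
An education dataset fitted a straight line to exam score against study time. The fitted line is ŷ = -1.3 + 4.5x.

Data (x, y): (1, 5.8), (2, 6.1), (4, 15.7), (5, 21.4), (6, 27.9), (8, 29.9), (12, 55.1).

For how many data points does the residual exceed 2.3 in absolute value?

x=1: ŷ = -1.3 + 4.5·1 = 3.2; r = 5.8 − 3.2 = 2.6
x=2: ŷ = -1.3 + 4.5·2 = 7.7; r = 6.1 − 7.7 = -1.6
x=4: ŷ = -1.3 + 4.5·4 = 16.7; r = 15.7 − 16.7 = -1
x=5: ŷ = -1.3 + 4.5·5 = 21.2; r = 21.4 − 21.2 = 0.2
x=6: ŷ = -1.3 + 4.5·6 = 25.7; r = 27.9 − 25.7 = 2.2
x=8: ŷ = -1.3 + 4.5·8 = 34.7; r = 29.9 − 34.7 = -4.8
x=12: ŷ = -1.3 + 4.5·12 = 52.7; r = 55.1 − 52.7 = 2.4
|r| > 2.3: x=1 (|r|=2.6), x=8 (|r|=4.8), x=12 (|r|=2.4) → 3

3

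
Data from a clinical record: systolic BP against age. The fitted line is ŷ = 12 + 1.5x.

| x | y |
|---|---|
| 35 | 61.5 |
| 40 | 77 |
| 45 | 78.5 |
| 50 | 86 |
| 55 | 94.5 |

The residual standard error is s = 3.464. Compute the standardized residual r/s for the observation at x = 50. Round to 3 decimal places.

-0.289

ŷ = 12 + 1.5·50 = 87
r = 86 − 87 = -1
r/s = -1 / 3.464 = -0.289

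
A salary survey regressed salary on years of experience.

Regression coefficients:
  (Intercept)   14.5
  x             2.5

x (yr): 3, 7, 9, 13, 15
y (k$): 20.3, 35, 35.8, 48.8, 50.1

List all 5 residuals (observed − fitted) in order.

x=3: ŷ = 14.5 + 2.5·3 = 22; r = 20.3 − 22 = -1.7
x=7: ŷ = 14.5 + 2.5·7 = 32; r = 35 − 32 = 3
x=9: ŷ = 14.5 + 2.5·9 = 37; r = 35.8 − 37 = -1.2
x=13: ŷ = 14.5 + 2.5·13 = 47; r = 48.8 − 47 = 1.8
x=15: ŷ = 14.5 + 2.5·15 = 52; r = 50.1 − 52 = -1.9

-1.7, 3, -1.2, 1.8, -1.9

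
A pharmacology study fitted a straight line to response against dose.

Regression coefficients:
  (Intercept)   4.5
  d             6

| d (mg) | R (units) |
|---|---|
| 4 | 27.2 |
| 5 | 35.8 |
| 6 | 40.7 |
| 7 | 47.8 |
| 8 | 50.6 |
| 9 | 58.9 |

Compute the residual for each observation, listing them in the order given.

-1.3, 1.3, 0.2, 1.3, -1.9, 0.4

d=4: R̂ = 4.5 + 6·4 = 28.5; e = 27.2 − 28.5 = -1.3
d=5: R̂ = 4.5 + 6·5 = 34.5; e = 35.8 − 34.5 = 1.3
d=6: R̂ = 4.5 + 6·6 = 40.5; e = 40.7 − 40.5 = 0.2
d=7: R̂ = 4.5 + 6·7 = 46.5; e = 47.8 − 46.5 = 1.3
d=8: R̂ = 4.5 + 6·8 = 52.5; e = 50.6 − 52.5 = -1.9
d=9: R̂ = 4.5 + 6·9 = 58.5; e = 58.9 − 58.5 = 0.4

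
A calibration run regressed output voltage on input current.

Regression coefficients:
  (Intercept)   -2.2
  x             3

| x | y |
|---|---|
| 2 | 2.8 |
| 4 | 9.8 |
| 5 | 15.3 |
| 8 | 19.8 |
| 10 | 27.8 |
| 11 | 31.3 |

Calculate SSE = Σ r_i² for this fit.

x=2: ŷ = -2.2 + 3·2 = 3.8; r = 2.8 − 3.8 = -1
x=4: ŷ = -2.2 + 3·4 = 9.8; r = 9.8 − 9.8 = 0
x=5: ŷ = -2.2 + 3·5 = 12.8; r = 15.3 − 12.8 = 2.5
x=8: ŷ = -2.2 + 3·8 = 21.8; r = 19.8 − 21.8 = -2
x=10: ŷ = -2.2 + 3·10 = 27.8; r = 27.8 − 27.8 = 0
x=11: ŷ = -2.2 + 3·11 = 30.8; r = 31.3 − 30.8 = 0.5
SSE = 1 + 0 + 6.25 + 4 + 0 + 0.25 = 11.5

SSE = 11.5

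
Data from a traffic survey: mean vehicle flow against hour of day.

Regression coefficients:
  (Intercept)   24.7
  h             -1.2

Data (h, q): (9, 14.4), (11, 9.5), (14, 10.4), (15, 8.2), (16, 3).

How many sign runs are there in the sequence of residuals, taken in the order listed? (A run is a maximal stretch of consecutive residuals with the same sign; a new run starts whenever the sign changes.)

4 runs

h=9: q̂ = 24.7 − 1.2·9 = 13.9; e = 14.4 − 13.9 = 0.5
h=11: q̂ = 24.7 − 1.2·11 = 11.5; e = 9.5 − 11.5 = -2
h=14: q̂ = 24.7 − 1.2·14 = 7.9; e = 10.4 − 7.9 = 2.5
h=15: q̂ = 24.7 − 1.2·15 = 6.7; e = 8.2 − 6.7 = 1.5
h=16: q̂ = 24.7 − 1.2·16 = 5.5; e = 3 − 5.5 = -2.5
Signs: + − + + −
Runs: +×1, −×1, +×2, −×1 → 4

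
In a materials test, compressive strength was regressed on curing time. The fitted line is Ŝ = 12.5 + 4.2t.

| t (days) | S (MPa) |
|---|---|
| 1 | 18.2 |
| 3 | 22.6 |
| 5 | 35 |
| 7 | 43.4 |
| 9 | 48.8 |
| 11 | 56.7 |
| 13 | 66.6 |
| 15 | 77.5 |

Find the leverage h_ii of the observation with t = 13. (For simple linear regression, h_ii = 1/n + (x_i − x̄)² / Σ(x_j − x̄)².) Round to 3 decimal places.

t̄ = (1 + 3 + 5 + 7 + 9 + 11 + 13 + 15)/8 = 8
Σ(t − t̄)² = 49 + 25 + 9 + 1 + 1 + 9 + 25 + 49 = 168
h = 1/8 + (5)²/168 = 0.125 + 0.14881 = 0.274

h = 0.274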